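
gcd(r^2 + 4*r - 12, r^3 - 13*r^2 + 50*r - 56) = r - 2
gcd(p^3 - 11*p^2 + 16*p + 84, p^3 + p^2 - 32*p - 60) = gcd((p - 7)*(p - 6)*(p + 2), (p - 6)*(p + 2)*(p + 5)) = p^2 - 4*p - 12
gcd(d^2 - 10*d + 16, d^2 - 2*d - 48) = d - 8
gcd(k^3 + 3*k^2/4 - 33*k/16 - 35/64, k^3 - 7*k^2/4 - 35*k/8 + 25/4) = k - 5/4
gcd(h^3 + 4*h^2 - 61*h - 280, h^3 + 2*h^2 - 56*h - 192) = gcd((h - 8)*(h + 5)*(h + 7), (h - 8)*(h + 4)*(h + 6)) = h - 8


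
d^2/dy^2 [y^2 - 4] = 2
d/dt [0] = 0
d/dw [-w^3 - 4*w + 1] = -3*w^2 - 4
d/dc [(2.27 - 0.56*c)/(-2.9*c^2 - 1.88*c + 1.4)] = (-1.624*c^2 + 13.166*c + 3.4836)/(8.41*c^4 + 10.904*c^3 - 4.5856*c^2 - 5.264*c + 1.96)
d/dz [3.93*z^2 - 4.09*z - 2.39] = 7.86*z - 4.09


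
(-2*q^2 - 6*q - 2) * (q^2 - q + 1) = -2*q^4 - 4*q^3 + 2*q^2 - 4*q - 2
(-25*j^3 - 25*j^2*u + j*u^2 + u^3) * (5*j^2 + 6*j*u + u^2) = -125*j^5 - 275*j^4*u - 170*j^3*u^2 - 14*j^2*u^3 + 7*j*u^4 + u^5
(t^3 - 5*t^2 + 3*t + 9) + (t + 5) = t^3 - 5*t^2 + 4*t + 14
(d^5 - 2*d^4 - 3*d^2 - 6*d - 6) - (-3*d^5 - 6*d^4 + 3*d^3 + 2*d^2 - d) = 4*d^5 + 4*d^4 - 3*d^3 - 5*d^2 - 5*d - 6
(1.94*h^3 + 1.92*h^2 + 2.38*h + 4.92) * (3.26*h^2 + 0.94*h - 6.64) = 6.3244*h^5 + 8.0828*h^4 - 3.318*h^3 + 5.5276*h^2 - 11.1784*h - 32.6688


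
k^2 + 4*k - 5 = (k - 1)*(k + 5)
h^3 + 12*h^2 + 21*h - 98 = (h - 2)*(h + 7)^2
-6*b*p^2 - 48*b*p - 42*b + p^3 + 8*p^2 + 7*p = (-6*b + p)*(p + 1)*(p + 7)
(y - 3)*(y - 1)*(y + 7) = y^3 + 3*y^2 - 25*y + 21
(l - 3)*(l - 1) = l^2 - 4*l + 3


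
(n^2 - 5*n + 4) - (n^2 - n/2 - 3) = 7 - 9*n/2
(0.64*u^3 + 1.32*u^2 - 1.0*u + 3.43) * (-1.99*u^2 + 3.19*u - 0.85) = -1.2736*u^5 - 0.5852*u^4 + 5.6568*u^3 - 11.1377*u^2 + 11.7917*u - 2.9155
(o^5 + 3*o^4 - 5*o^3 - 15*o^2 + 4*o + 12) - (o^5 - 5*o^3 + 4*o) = 3*o^4 - 15*o^2 + 12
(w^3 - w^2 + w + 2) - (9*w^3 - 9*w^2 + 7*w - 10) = -8*w^3 + 8*w^2 - 6*w + 12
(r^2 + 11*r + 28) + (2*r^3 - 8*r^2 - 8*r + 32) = 2*r^3 - 7*r^2 + 3*r + 60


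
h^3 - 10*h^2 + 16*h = h*(h - 8)*(h - 2)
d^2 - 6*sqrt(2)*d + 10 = (d - 5*sqrt(2))*(d - sqrt(2))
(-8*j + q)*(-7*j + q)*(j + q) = 56*j^3 + 41*j^2*q - 14*j*q^2 + q^3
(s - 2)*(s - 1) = s^2 - 3*s + 2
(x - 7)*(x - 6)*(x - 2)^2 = x^4 - 17*x^3 + 98*x^2 - 220*x + 168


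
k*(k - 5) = k^2 - 5*k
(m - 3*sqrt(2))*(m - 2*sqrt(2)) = m^2 - 5*sqrt(2)*m + 12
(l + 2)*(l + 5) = l^2 + 7*l + 10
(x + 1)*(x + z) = x^2 + x*z + x + z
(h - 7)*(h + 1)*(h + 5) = h^3 - h^2 - 37*h - 35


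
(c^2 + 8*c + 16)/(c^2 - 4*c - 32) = (c + 4)/(c - 8)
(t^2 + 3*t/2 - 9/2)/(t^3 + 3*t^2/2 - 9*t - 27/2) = (2*t - 3)/(2*t^2 - 3*t - 9)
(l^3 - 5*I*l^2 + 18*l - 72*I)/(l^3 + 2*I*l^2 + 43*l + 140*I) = (l^2 - 9*I*l - 18)/(l^2 - 2*I*l + 35)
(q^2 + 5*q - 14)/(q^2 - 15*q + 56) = (q^2 + 5*q - 14)/(q^2 - 15*q + 56)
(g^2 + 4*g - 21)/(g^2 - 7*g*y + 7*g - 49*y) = (3 - g)/(-g + 7*y)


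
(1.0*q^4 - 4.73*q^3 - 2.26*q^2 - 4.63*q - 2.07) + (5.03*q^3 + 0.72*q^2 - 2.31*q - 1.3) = 1.0*q^4 + 0.3*q^3 - 1.54*q^2 - 6.94*q - 3.37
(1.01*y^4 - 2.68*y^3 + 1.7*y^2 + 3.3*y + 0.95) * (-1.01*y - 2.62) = -1.0201*y^5 + 0.0606*y^4 + 5.3046*y^3 - 7.787*y^2 - 9.6055*y - 2.489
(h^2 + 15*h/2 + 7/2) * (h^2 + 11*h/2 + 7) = h^4 + 13*h^3 + 207*h^2/4 + 287*h/4 + 49/2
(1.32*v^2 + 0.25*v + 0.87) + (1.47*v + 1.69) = 1.32*v^2 + 1.72*v + 2.56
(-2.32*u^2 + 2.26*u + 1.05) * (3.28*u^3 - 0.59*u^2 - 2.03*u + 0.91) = -7.6096*u^5 + 8.7816*u^4 + 6.8202*u^3 - 7.3185*u^2 - 0.0749*u + 0.9555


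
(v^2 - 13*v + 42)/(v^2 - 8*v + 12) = (v - 7)/(v - 2)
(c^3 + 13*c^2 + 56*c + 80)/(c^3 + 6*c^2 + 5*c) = (c^2 + 8*c + 16)/(c*(c + 1))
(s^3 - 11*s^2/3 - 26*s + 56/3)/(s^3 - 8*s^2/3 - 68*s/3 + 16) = (s - 7)/(s - 6)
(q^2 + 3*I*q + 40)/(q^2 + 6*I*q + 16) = (q - 5*I)/(q - 2*I)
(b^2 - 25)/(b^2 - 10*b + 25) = (b + 5)/(b - 5)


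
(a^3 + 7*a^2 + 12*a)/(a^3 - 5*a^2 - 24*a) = (a + 4)/(a - 8)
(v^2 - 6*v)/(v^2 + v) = (v - 6)/(v + 1)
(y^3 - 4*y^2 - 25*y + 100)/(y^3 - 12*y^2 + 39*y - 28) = (y^2 - 25)/(y^2 - 8*y + 7)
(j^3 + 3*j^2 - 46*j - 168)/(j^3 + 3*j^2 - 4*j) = (j^2 - j - 42)/(j*(j - 1))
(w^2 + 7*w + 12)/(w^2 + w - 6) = (w + 4)/(w - 2)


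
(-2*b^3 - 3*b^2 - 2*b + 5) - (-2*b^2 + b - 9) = -2*b^3 - b^2 - 3*b + 14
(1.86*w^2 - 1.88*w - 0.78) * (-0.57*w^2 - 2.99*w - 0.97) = -1.0602*w^4 - 4.4898*w^3 + 4.2616*w^2 + 4.1558*w + 0.7566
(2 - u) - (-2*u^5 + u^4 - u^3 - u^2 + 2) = 2*u^5 - u^4 + u^3 + u^2 - u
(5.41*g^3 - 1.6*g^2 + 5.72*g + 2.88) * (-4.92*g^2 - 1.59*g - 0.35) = -26.6172*g^5 - 0.729900000000001*g^4 - 27.4919*g^3 - 22.7044*g^2 - 6.5812*g - 1.008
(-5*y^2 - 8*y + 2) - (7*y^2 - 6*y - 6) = -12*y^2 - 2*y + 8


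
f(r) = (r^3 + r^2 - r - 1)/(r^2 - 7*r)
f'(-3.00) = 0.44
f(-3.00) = -0.53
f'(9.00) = -12.72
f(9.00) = 44.44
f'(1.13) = -0.70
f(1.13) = -0.09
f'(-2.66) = 0.39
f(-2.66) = -0.39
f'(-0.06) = -39.78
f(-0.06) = -2.21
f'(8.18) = -38.40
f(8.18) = 62.69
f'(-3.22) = 0.46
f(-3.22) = -0.63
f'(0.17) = -5.12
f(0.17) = 0.98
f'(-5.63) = 0.65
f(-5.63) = -2.00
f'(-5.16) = 0.62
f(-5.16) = -1.70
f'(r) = (7 - 2*r)*(r^3 + r^2 - r - 1)/(r^2 - 7*r)^2 + (3*r^2 + 2*r - 1)/(r^2 - 7*r)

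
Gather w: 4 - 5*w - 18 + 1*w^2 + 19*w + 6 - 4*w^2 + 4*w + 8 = -3*w^2 + 18*w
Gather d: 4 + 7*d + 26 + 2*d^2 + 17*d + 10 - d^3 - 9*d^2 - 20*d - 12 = -d^3 - 7*d^2 + 4*d + 28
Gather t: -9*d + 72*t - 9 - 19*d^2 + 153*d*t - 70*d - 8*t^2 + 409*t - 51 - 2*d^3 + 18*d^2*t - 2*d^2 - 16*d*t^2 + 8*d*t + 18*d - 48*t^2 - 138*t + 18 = -2*d^3 - 21*d^2 - 61*d + t^2*(-16*d - 56) + t*(18*d^2 + 161*d + 343) - 42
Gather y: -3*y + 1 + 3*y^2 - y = 3*y^2 - 4*y + 1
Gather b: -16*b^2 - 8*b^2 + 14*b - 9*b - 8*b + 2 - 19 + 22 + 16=-24*b^2 - 3*b + 21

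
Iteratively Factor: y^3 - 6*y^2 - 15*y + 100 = (y - 5)*(y^2 - y - 20) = (y - 5)*(y + 4)*(y - 5)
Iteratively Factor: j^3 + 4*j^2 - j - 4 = (j - 1)*(j^2 + 5*j + 4) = (j - 1)*(j + 1)*(j + 4)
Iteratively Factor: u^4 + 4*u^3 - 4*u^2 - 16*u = (u - 2)*(u^3 + 6*u^2 + 8*u) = u*(u - 2)*(u^2 + 6*u + 8) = u*(u - 2)*(u + 2)*(u + 4)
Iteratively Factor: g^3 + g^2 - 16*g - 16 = (g - 4)*(g^2 + 5*g + 4) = (g - 4)*(g + 4)*(g + 1)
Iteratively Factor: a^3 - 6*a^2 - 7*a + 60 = (a + 3)*(a^2 - 9*a + 20) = (a - 5)*(a + 3)*(a - 4)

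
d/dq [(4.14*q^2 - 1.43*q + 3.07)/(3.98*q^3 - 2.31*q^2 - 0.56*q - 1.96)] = (-16.4772*q^4 + 11.3828*q^3 - 42.2775*q^2 - 2.0454*q + 4.522)/(15.8404*q^6 - 18.3876*q^5 + 0.8785*q^4 - 13.0144*q^3 + 9.3688*q^2 + 2.1952*q + 3.8416)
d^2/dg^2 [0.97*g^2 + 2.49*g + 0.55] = 1.94000000000000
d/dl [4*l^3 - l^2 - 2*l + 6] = 12*l^2 - 2*l - 2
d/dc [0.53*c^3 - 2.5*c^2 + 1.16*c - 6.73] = 1.59*c^2 - 5.0*c + 1.16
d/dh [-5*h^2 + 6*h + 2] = 6 - 10*h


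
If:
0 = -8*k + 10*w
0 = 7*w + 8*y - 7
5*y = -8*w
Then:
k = -175/116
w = -35/29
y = 56/29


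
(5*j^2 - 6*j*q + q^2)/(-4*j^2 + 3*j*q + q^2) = (-5*j + q)/(4*j + q)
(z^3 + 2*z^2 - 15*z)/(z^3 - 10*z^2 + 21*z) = (z + 5)/(z - 7)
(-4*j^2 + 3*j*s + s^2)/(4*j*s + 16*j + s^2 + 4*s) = (-j + s)/(s + 4)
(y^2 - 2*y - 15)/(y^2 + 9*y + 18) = (y - 5)/(y + 6)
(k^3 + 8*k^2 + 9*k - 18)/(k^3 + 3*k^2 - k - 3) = (k + 6)/(k + 1)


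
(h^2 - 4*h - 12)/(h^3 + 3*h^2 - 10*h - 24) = (h - 6)/(h^2 + h - 12)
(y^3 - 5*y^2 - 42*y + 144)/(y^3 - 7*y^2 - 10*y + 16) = (y^2 + 3*y - 18)/(y^2 + y - 2)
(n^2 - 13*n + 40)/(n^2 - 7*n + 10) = (n - 8)/(n - 2)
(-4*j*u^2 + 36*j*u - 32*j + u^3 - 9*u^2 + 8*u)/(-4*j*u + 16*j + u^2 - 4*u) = (u^2 - 9*u + 8)/(u - 4)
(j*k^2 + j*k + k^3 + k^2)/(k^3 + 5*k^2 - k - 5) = k*(j + k)/(k^2 + 4*k - 5)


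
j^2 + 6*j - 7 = (j - 1)*(j + 7)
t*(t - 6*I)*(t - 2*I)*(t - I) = t^4 - 9*I*t^3 - 20*t^2 + 12*I*t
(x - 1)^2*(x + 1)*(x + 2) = x^4 + x^3 - 3*x^2 - x + 2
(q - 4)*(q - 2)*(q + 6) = q^3 - 28*q + 48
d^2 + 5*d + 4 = (d + 1)*(d + 4)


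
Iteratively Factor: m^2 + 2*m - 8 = (m - 2)*(m + 4)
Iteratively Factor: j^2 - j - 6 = (j + 2)*(j - 3)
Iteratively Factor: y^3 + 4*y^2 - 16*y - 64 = (y + 4)*(y^2 - 16) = (y + 4)^2*(y - 4)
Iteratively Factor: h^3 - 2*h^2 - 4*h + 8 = (h - 2)*(h^2 - 4) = (h - 2)*(h + 2)*(h - 2)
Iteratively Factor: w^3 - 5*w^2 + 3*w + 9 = (w + 1)*(w^2 - 6*w + 9) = (w - 3)*(w + 1)*(w - 3)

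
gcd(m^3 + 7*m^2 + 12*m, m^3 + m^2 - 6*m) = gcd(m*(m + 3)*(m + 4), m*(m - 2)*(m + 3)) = m^2 + 3*m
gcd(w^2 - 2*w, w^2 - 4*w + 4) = w - 2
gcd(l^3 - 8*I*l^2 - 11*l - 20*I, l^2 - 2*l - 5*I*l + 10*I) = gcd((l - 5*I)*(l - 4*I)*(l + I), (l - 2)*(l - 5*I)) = l - 5*I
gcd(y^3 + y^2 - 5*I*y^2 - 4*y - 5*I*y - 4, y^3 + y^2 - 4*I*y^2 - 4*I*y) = y^2 + y*(1 - 4*I) - 4*I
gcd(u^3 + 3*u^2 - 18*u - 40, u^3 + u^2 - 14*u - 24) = u^2 - 2*u - 8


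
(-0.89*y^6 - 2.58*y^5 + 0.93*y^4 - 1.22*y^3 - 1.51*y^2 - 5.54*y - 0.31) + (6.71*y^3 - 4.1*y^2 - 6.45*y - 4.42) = -0.89*y^6 - 2.58*y^5 + 0.93*y^4 + 5.49*y^3 - 5.61*y^2 - 11.99*y - 4.73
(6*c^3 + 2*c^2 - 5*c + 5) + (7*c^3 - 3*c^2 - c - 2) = 13*c^3 - c^2 - 6*c + 3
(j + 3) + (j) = 2*j + 3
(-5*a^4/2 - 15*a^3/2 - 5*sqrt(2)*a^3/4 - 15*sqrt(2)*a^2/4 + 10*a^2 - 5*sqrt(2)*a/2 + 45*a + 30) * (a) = -5*a^5/2 - 15*a^4/2 - 5*sqrt(2)*a^4/4 - 15*sqrt(2)*a^3/4 + 10*a^3 - 5*sqrt(2)*a^2/2 + 45*a^2 + 30*a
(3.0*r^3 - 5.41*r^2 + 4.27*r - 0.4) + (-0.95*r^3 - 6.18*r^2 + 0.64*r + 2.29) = 2.05*r^3 - 11.59*r^2 + 4.91*r + 1.89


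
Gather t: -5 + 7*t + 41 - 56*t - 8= 28 - 49*t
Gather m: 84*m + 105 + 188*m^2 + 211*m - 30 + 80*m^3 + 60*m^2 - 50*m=80*m^3 + 248*m^2 + 245*m + 75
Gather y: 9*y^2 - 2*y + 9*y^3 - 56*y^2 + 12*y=9*y^3 - 47*y^2 + 10*y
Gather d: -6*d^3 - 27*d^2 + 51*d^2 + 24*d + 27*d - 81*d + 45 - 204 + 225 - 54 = -6*d^3 + 24*d^2 - 30*d + 12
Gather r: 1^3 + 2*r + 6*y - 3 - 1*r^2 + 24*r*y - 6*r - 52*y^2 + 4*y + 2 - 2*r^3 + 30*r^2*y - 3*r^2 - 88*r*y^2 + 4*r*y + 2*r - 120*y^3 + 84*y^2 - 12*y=-2*r^3 + r^2*(30*y - 4) + r*(-88*y^2 + 28*y - 2) - 120*y^3 + 32*y^2 - 2*y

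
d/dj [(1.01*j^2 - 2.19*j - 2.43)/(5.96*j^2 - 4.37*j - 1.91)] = (8.6387*j^2 + 25.1074*j - 6.4362)/(35.5216*j^4 - 52.0904*j^3 - 3.6703*j^2 + 16.6934*j + 3.6481)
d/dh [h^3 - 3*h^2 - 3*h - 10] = 3*h^2 - 6*h - 3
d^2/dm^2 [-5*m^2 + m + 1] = -10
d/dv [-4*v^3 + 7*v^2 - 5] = 2*v*(7 - 6*v)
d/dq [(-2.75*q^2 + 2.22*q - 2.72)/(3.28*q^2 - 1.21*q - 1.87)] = (-3.9541*q^2 + 28.1282*q - 7.4426)/(10.7584*q^4 - 7.9376*q^3 - 10.8031*q^2 + 4.5254*q + 3.4969)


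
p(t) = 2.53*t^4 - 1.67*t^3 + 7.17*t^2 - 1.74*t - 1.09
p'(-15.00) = -35499.09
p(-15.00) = 135355.76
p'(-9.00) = -7914.09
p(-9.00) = 18412.10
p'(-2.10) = -147.67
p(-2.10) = 98.85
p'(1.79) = 65.92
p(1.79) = 35.16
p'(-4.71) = -1237.83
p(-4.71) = 1585.76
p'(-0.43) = -9.64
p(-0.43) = 1.20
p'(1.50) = 42.65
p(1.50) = 19.60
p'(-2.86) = -320.48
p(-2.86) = 270.87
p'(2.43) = 148.73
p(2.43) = 101.27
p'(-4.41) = -1030.37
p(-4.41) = 1246.17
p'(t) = 10.12*t^3 - 5.01*t^2 + 14.34*t - 1.74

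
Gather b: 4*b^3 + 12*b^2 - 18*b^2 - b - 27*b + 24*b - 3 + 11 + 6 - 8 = 4*b^3 - 6*b^2 - 4*b + 6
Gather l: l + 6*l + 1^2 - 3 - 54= 7*l - 56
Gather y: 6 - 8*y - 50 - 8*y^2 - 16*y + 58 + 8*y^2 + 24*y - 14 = 0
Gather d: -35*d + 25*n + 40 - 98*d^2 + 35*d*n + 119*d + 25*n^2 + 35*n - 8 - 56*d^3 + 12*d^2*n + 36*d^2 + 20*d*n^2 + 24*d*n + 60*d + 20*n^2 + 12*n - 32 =-56*d^3 + d^2*(12*n - 62) + d*(20*n^2 + 59*n + 144) + 45*n^2 + 72*n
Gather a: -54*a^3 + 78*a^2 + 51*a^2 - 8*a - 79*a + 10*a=-54*a^3 + 129*a^2 - 77*a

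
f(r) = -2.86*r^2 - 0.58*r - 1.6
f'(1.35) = -8.30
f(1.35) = -7.60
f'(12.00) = -69.22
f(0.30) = -2.03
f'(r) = -5.72*r - 0.58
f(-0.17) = -1.58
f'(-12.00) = 68.06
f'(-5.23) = 29.34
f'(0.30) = -2.30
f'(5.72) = -33.30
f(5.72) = -98.49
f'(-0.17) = 0.39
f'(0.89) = -5.67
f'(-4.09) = 22.81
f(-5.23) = -76.80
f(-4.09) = -47.07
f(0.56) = -2.82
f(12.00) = -420.40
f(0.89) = -4.38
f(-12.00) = -406.48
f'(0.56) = -3.78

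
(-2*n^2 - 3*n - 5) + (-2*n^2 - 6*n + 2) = -4*n^2 - 9*n - 3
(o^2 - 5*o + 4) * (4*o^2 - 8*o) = 4*o^4 - 28*o^3 + 56*o^2 - 32*o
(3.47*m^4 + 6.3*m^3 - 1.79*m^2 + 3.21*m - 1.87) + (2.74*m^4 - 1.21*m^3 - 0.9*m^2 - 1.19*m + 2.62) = 6.21*m^4 + 5.09*m^3 - 2.69*m^2 + 2.02*m + 0.75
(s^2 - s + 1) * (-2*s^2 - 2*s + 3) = -2*s^4 + 3*s^2 - 5*s + 3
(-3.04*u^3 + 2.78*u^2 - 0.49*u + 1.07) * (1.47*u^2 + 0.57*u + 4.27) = -4.4688*u^5 + 2.3538*u^4 - 12.1165*u^3 + 13.1642*u^2 - 1.4824*u + 4.5689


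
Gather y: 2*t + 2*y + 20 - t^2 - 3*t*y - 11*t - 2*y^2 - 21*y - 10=-t^2 - 9*t - 2*y^2 + y*(-3*t - 19) + 10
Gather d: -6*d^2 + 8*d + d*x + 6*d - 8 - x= -6*d^2 + d*(x + 14) - x - 8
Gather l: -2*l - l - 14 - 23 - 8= -3*l - 45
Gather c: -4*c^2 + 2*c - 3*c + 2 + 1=-4*c^2 - c + 3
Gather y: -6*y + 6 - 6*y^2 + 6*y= 6 - 6*y^2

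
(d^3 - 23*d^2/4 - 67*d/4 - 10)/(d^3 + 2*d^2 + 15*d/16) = 4*(d^2 - 7*d - 8)/(d*(4*d + 3))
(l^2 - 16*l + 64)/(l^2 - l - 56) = (l - 8)/(l + 7)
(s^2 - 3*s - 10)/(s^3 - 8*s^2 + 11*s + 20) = (s + 2)/(s^2 - 3*s - 4)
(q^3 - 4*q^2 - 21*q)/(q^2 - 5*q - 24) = q*(q - 7)/(q - 8)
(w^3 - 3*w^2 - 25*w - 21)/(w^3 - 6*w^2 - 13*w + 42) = (w + 1)/(w - 2)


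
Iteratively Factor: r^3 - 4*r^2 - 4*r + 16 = (r - 2)*(r^2 - 2*r - 8) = (r - 2)*(r + 2)*(r - 4)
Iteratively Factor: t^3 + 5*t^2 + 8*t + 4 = (t + 2)*(t^2 + 3*t + 2) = (t + 2)^2*(t + 1)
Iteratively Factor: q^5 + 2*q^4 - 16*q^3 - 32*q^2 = (q)*(q^4 + 2*q^3 - 16*q^2 - 32*q) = q*(q - 4)*(q^3 + 6*q^2 + 8*q) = q^2*(q - 4)*(q^2 + 6*q + 8) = q^2*(q - 4)*(q + 4)*(q + 2)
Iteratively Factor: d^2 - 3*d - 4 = (d - 4)*(d + 1)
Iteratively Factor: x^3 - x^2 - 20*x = (x - 5)*(x^2 + 4*x) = (x - 5)*(x + 4)*(x)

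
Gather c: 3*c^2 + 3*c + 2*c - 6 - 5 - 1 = 3*c^2 + 5*c - 12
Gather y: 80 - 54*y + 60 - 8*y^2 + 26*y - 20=-8*y^2 - 28*y + 120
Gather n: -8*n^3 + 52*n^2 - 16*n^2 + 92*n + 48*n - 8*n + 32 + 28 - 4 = -8*n^3 + 36*n^2 + 132*n + 56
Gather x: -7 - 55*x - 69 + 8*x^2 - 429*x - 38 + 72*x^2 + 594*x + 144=80*x^2 + 110*x + 30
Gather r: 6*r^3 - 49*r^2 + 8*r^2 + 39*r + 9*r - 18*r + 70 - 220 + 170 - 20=6*r^3 - 41*r^2 + 30*r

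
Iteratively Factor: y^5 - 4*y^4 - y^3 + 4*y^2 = (y)*(y^4 - 4*y^3 - y^2 + 4*y) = y*(y + 1)*(y^3 - 5*y^2 + 4*y) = y*(y - 1)*(y + 1)*(y^2 - 4*y) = y^2*(y - 1)*(y + 1)*(y - 4)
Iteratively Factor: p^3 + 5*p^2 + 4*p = (p + 4)*(p^2 + p) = (p + 1)*(p + 4)*(p)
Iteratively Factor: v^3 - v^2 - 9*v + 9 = (v + 3)*(v^2 - 4*v + 3) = (v - 3)*(v + 3)*(v - 1)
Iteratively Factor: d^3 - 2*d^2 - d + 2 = (d - 2)*(d^2 - 1) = (d - 2)*(d + 1)*(d - 1)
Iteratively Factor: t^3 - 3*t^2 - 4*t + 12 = (t - 3)*(t^2 - 4) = (t - 3)*(t + 2)*(t - 2)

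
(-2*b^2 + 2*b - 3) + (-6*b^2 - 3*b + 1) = -8*b^2 - b - 2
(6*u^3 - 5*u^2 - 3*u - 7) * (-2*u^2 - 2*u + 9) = -12*u^5 - 2*u^4 + 70*u^3 - 25*u^2 - 13*u - 63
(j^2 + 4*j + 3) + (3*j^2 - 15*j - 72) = 4*j^2 - 11*j - 69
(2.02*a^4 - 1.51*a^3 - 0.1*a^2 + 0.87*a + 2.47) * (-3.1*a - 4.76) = -6.262*a^5 - 4.9342*a^4 + 7.4976*a^3 - 2.221*a^2 - 11.7982*a - 11.7572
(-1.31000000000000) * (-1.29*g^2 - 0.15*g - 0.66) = 1.6899*g^2 + 0.1965*g + 0.8646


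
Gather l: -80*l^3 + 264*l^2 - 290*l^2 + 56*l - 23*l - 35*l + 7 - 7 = -80*l^3 - 26*l^2 - 2*l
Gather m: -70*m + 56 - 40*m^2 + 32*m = -40*m^2 - 38*m + 56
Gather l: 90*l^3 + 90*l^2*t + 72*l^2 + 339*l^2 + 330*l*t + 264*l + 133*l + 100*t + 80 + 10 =90*l^3 + l^2*(90*t + 411) + l*(330*t + 397) + 100*t + 90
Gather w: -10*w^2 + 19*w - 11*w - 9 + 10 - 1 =-10*w^2 + 8*w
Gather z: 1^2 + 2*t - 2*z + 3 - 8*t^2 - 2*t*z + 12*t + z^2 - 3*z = -8*t^2 + 14*t + z^2 + z*(-2*t - 5) + 4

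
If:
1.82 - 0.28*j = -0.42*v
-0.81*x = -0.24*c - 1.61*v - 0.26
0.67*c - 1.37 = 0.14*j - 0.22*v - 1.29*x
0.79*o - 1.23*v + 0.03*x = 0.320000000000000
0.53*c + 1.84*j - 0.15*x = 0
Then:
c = 26.30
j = -8.54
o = -14.76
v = -10.03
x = -11.81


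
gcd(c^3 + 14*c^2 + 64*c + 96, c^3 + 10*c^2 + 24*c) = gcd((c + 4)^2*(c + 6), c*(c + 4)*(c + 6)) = c^2 + 10*c + 24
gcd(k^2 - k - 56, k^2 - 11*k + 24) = k - 8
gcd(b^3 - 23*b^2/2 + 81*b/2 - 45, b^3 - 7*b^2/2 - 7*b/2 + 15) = b^2 - 11*b/2 + 15/2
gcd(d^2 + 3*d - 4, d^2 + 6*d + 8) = d + 4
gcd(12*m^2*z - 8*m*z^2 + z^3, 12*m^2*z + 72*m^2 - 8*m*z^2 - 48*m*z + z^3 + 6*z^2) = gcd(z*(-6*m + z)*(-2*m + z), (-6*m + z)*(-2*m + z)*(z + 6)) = 12*m^2 - 8*m*z + z^2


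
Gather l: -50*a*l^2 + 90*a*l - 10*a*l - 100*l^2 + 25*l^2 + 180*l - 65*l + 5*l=l^2*(-50*a - 75) + l*(80*a + 120)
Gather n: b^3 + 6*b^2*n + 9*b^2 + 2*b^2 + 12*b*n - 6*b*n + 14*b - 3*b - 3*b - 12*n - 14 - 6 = b^3 + 11*b^2 + 8*b + n*(6*b^2 + 6*b - 12) - 20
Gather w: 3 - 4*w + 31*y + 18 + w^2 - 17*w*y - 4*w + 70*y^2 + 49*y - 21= w^2 + w*(-17*y - 8) + 70*y^2 + 80*y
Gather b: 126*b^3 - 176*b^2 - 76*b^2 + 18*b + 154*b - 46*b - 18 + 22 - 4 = 126*b^3 - 252*b^2 + 126*b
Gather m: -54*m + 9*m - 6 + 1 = -45*m - 5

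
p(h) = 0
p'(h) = 0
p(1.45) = 0.00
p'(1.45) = 0.00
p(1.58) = 0.00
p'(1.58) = 0.00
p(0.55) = 0.00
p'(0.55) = 0.00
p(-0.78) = 0.00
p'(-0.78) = 0.00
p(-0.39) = 0.00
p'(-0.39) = 0.00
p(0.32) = 0.00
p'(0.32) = 0.00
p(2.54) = 0.00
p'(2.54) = 0.00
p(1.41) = 0.00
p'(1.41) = 0.00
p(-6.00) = 0.00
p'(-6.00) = 0.00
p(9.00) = 0.00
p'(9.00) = 0.00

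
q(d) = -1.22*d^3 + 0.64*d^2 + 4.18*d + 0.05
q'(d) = -3.66*d^2 + 1.28*d + 4.18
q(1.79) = 2.59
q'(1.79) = -5.26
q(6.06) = -222.62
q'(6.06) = -122.47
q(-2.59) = 14.71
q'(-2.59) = -23.69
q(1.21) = 3.88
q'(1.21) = 0.37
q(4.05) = -53.57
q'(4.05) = -50.67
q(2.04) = 0.88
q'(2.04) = -8.44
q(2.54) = -5.20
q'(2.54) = -16.18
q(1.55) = 3.52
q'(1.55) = -2.63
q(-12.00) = 2150.21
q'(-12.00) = -538.22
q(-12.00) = 2150.21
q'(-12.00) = -538.22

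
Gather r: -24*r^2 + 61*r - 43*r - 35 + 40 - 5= -24*r^2 + 18*r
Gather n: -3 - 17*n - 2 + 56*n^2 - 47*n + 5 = 56*n^2 - 64*n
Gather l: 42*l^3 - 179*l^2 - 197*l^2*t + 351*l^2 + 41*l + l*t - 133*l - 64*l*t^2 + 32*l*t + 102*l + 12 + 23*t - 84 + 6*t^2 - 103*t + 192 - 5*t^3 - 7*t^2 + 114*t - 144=42*l^3 + l^2*(172 - 197*t) + l*(-64*t^2 + 33*t + 10) - 5*t^3 - t^2 + 34*t - 24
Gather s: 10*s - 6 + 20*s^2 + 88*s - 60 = 20*s^2 + 98*s - 66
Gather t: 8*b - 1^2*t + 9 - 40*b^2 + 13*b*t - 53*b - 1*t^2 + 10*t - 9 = -40*b^2 - 45*b - t^2 + t*(13*b + 9)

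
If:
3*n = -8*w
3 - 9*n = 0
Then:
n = 1/3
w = -1/8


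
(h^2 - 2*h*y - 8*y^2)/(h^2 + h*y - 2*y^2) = (-h + 4*y)/(-h + y)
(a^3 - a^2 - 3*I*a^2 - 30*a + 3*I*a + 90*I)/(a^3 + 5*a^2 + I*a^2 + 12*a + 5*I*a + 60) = (a - 6)/(a + 4*I)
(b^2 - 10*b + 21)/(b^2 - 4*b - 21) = (b - 3)/(b + 3)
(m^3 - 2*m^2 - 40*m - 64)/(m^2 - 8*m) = m + 6 + 8/m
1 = 1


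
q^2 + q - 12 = (q - 3)*(q + 4)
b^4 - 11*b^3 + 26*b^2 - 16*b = b*(b - 8)*(b - 2)*(b - 1)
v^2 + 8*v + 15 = (v + 3)*(v + 5)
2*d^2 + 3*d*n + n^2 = (d + n)*(2*d + n)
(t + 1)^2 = t^2 + 2*t + 1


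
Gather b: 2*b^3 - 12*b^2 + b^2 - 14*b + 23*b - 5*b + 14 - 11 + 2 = 2*b^3 - 11*b^2 + 4*b + 5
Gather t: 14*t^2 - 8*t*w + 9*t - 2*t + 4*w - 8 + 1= 14*t^2 + t*(7 - 8*w) + 4*w - 7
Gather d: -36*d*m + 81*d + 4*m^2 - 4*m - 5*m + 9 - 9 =d*(81 - 36*m) + 4*m^2 - 9*m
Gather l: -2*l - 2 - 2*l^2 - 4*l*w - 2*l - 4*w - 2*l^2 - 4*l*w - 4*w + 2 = -4*l^2 + l*(-8*w - 4) - 8*w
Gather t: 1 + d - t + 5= d - t + 6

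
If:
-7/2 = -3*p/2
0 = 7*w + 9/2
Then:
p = 7/3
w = -9/14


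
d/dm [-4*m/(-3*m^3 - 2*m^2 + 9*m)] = -(24*m + 8)/(3*m^2 + 2*m - 9)^2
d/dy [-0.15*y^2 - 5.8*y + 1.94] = -0.3*y - 5.8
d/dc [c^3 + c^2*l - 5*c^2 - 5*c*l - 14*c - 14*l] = 3*c^2 + 2*c*l - 10*c - 5*l - 14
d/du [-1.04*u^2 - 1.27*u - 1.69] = -2.08*u - 1.27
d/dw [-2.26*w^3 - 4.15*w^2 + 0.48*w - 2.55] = -6.78*w^2 - 8.3*w + 0.48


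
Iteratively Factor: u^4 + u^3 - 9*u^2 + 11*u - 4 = (u - 1)*(u^3 + 2*u^2 - 7*u + 4) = (u - 1)*(u + 4)*(u^2 - 2*u + 1) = (u - 1)^2*(u + 4)*(u - 1)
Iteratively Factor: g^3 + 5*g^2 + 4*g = (g + 1)*(g^2 + 4*g) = g*(g + 1)*(g + 4)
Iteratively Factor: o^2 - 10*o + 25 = (o - 5)*(o - 5)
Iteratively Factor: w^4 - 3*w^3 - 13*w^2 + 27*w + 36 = (w - 3)*(w^3 - 13*w - 12) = (w - 3)*(w + 1)*(w^2 - w - 12) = (w - 4)*(w - 3)*(w + 1)*(w + 3)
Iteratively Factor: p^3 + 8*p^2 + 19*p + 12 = (p + 4)*(p^2 + 4*p + 3) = (p + 1)*(p + 4)*(p + 3)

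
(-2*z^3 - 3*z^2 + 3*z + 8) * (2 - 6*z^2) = 12*z^5 + 18*z^4 - 22*z^3 - 54*z^2 + 6*z + 16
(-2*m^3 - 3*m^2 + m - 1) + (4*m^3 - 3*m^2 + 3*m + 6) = 2*m^3 - 6*m^2 + 4*m + 5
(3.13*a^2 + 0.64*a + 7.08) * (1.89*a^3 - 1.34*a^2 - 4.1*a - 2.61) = 5.9157*a^5 - 2.9846*a^4 - 0.309399999999999*a^3 - 20.2805*a^2 - 30.6984*a - 18.4788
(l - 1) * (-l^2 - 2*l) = -l^3 - l^2 + 2*l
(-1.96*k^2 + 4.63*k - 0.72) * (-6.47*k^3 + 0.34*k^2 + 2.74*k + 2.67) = 12.6812*k^5 - 30.6225*k^4 + 0.8622*k^3 + 7.2082*k^2 + 10.3893*k - 1.9224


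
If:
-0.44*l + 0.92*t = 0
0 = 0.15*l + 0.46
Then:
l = -3.07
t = -1.47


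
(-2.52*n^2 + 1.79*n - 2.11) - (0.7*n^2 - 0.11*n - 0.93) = -3.22*n^2 + 1.9*n - 1.18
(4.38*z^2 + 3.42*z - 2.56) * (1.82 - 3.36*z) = -14.7168*z^3 - 3.5196*z^2 + 14.826*z - 4.6592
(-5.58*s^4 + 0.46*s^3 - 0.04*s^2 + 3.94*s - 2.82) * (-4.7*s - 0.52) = 26.226*s^5 + 0.7396*s^4 - 0.0512*s^3 - 18.4972*s^2 + 11.2052*s + 1.4664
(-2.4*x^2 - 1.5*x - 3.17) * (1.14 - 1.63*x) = 3.912*x^3 - 0.291*x^2 + 3.4571*x - 3.6138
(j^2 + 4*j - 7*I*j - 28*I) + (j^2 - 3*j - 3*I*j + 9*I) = 2*j^2 + j - 10*I*j - 19*I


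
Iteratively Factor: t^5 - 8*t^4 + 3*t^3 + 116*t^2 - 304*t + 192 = (t + 4)*(t^4 - 12*t^3 + 51*t^2 - 88*t + 48) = (t - 1)*(t + 4)*(t^3 - 11*t^2 + 40*t - 48) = (t - 3)*(t - 1)*(t + 4)*(t^2 - 8*t + 16) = (t - 4)*(t - 3)*(t - 1)*(t + 4)*(t - 4)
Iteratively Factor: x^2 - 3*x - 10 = (x + 2)*(x - 5)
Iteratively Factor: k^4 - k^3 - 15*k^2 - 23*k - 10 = (k + 2)*(k^3 - 3*k^2 - 9*k - 5) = (k + 1)*(k + 2)*(k^2 - 4*k - 5) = (k + 1)^2*(k + 2)*(k - 5)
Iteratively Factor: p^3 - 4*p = (p - 2)*(p^2 + 2*p) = (p - 2)*(p + 2)*(p)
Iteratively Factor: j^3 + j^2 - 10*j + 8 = (j - 1)*(j^2 + 2*j - 8) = (j - 1)*(j + 4)*(j - 2)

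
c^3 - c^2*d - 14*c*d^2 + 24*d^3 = (c - 3*d)*(c - 2*d)*(c + 4*d)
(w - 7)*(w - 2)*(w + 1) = w^3 - 8*w^2 + 5*w + 14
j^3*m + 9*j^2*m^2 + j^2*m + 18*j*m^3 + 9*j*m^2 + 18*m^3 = (j + 3*m)*(j + 6*m)*(j*m + m)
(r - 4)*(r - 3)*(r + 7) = r^3 - 37*r + 84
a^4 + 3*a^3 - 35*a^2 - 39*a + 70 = (a - 5)*(a - 1)*(a + 2)*(a + 7)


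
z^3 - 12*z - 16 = (z - 4)*(z + 2)^2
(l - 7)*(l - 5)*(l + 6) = l^3 - 6*l^2 - 37*l + 210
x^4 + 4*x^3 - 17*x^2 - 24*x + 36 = (x - 3)*(x - 1)*(x + 2)*(x + 6)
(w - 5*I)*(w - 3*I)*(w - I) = w^3 - 9*I*w^2 - 23*w + 15*I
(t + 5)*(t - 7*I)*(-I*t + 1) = -I*t^3 - 6*t^2 - 5*I*t^2 - 30*t - 7*I*t - 35*I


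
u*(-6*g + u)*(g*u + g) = -6*g^2*u^2 - 6*g^2*u + g*u^3 + g*u^2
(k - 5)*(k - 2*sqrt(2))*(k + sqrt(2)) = k^3 - 5*k^2 - sqrt(2)*k^2 - 4*k + 5*sqrt(2)*k + 20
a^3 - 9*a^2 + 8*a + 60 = (a - 6)*(a - 5)*(a + 2)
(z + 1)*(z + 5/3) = z^2 + 8*z/3 + 5/3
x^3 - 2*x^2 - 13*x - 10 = (x - 5)*(x + 1)*(x + 2)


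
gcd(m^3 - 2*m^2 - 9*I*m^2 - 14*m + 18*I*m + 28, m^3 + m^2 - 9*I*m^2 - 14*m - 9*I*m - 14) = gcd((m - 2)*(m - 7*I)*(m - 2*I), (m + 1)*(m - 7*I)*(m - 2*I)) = m^2 - 9*I*m - 14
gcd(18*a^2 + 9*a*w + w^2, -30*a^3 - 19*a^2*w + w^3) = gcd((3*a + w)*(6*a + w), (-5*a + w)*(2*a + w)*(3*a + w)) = 3*a + w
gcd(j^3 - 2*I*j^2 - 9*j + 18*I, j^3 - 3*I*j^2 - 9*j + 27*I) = j^2 - 9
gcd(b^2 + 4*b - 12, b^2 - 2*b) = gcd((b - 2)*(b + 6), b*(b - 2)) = b - 2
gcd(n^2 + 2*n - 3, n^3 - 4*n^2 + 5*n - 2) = n - 1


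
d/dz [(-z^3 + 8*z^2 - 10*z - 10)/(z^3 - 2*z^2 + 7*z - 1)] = (-6*z^4 + 6*z^3 + 69*z^2 - 56*z + 80)/(z^6 - 4*z^5 + 18*z^4 - 30*z^3 + 53*z^2 - 14*z + 1)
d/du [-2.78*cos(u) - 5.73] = 2.78*sin(u)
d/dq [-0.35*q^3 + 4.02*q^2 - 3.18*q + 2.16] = -1.05*q^2 + 8.04*q - 3.18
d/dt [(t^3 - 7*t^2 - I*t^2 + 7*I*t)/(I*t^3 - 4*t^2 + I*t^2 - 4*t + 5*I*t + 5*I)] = (t^2*(5 - 8*I) + 10*t - 35)/(t^4 + t^3*(2 + 10*I) + t^2*(-24 + 20*I) + t*(-50 + 10*I) - 25)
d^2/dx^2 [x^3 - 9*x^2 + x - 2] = 6*x - 18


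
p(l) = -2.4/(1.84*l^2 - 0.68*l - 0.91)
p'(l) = -2.4*(0.68 - 3.68*l)/(1.84*l^2 - 0.68*l - 0.91)^2 = (8.832*l - 1.632)/(-1.84*l^2 + 0.68*l + 0.91)^2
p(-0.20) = 3.43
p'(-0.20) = -6.93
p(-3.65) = -0.09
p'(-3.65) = -0.05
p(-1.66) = -0.45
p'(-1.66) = -0.58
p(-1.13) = -1.09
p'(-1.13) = -2.38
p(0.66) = 4.31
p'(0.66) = 13.51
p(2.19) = -0.37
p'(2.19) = 0.43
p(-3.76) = -0.09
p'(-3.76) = -0.05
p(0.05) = 2.55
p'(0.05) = -1.35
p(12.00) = -0.01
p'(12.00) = 0.00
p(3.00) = -0.18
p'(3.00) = 0.13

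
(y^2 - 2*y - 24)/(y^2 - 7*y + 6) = (y + 4)/(y - 1)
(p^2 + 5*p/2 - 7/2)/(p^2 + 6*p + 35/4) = 2*(p - 1)/(2*p + 5)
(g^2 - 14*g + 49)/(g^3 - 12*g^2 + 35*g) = (g - 7)/(g*(g - 5))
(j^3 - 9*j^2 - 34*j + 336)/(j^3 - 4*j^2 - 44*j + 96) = (j - 7)/(j - 2)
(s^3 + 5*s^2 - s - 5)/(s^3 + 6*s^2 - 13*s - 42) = (s^3 + 5*s^2 - s - 5)/(s^3 + 6*s^2 - 13*s - 42)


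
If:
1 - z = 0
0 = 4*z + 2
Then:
No Solution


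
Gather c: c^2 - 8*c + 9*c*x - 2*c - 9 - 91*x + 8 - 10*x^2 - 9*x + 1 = c^2 + c*(9*x - 10) - 10*x^2 - 100*x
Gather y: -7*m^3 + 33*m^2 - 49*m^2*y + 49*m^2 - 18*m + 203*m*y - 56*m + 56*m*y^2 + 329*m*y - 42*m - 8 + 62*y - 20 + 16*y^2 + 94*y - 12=-7*m^3 + 82*m^2 - 116*m + y^2*(56*m + 16) + y*(-49*m^2 + 532*m + 156) - 40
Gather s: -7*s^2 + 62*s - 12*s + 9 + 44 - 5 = -7*s^2 + 50*s + 48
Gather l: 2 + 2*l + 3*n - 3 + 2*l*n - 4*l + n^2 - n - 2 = l*(2*n - 2) + n^2 + 2*n - 3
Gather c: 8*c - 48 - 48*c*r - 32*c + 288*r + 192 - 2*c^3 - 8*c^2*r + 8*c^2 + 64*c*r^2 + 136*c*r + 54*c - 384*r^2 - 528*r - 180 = -2*c^3 + c^2*(8 - 8*r) + c*(64*r^2 + 88*r + 30) - 384*r^2 - 240*r - 36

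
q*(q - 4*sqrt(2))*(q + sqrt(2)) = q^3 - 3*sqrt(2)*q^2 - 8*q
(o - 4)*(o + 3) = o^2 - o - 12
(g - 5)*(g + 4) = g^2 - g - 20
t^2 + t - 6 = (t - 2)*(t + 3)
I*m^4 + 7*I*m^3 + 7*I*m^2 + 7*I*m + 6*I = (m + 6)*(m - I)*(m + I)*(I*m + I)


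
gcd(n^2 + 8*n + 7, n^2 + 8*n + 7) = n^2 + 8*n + 7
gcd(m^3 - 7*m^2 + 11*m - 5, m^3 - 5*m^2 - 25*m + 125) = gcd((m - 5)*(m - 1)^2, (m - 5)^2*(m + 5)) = m - 5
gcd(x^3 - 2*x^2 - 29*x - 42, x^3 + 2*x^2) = x + 2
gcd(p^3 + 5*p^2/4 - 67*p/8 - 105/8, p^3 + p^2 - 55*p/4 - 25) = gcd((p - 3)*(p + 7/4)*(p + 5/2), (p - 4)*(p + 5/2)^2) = p + 5/2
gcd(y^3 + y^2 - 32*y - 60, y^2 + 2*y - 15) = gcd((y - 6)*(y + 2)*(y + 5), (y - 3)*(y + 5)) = y + 5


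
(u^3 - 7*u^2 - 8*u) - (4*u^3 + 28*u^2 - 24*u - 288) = -3*u^3 - 35*u^2 + 16*u + 288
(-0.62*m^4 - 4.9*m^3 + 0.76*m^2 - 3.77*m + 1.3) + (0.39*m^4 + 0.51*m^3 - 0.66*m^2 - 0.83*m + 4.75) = -0.23*m^4 - 4.39*m^3 + 0.1*m^2 - 4.6*m + 6.05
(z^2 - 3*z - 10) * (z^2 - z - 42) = z^4 - 4*z^3 - 49*z^2 + 136*z + 420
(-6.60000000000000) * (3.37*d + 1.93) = -22.242*d - 12.738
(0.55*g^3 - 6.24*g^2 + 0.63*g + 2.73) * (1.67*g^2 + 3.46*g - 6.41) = 0.9185*g^5 - 8.5178*g^4 - 24.0638*g^3 + 46.7373*g^2 + 5.4075*g - 17.4993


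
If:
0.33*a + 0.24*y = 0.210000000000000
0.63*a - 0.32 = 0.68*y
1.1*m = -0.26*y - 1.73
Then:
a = 0.58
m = -1.59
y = 0.07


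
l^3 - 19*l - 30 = (l - 5)*(l + 2)*(l + 3)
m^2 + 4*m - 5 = (m - 1)*(m + 5)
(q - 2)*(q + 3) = q^2 + q - 6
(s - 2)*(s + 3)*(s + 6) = s^3 + 7*s^2 - 36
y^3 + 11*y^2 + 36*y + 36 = (y + 2)*(y + 3)*(y + 6)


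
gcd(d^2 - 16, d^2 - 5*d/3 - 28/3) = d - 4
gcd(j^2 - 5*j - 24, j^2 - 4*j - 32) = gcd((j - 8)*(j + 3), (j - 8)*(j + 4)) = j - 8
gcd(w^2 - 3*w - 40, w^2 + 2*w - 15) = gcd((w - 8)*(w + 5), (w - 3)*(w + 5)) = w + 5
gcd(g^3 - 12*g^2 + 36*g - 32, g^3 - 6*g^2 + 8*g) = g - 2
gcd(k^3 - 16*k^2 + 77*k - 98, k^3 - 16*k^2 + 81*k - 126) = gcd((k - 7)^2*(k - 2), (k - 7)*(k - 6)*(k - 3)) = k - 7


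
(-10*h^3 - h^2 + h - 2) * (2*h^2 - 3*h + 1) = -20*h^5 + 28*h^4 - 5*h^3 - 8*h^2 + 7*h - 2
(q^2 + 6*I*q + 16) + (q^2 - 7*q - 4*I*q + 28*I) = 2*q^2 - 7*q + 2*I*q + 16 + 28*I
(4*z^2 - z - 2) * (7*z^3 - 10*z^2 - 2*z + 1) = 28*z^5 - 47*z^4 - 12*z^3 + 26*z^2 + 3*z - 2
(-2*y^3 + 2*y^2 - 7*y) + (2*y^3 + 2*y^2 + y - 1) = 4*y^2 - 6*y - 1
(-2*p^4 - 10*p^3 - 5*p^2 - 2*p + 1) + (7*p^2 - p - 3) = -2*p^4 - 10*p^3 + 2*p^2 - 3*p - 2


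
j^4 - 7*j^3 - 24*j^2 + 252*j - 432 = (j - 6)*(j - 4)*(j - 3)*(j + 6)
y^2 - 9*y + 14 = (y - 7)*(y - 2)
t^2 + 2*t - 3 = (t - 1)*(t + 3)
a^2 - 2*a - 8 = (a - 4)*(a + 2)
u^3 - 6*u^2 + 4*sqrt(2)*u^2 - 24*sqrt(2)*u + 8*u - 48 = (u - 6)*(u + 2*sqrt(2))^2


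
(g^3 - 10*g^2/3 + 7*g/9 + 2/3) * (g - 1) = g^4 - 13*g^3/3 + 37*g^2/9 - g/9 - 2/3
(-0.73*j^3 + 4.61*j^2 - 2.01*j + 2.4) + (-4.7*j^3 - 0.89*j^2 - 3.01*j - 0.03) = -5.43*j^3 + 3.72*j^2 - 5.02*j + 2.37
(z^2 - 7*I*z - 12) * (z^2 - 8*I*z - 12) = z^4 - 15*I*z^3 - 80*z^2 + 180*I*z + 144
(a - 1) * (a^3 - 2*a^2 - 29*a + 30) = a^4 - 3*a^3 - 27*a^2 + 59*a - 30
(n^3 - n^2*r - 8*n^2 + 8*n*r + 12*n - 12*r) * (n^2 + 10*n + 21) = n^5 - n^4*r + 2*n^4 - 2*n^3*r - 47*n^3 + 47*n^2*r - 48*n^2 + 48*n*r + 252*n - 252*r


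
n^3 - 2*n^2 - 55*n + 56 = (n - 8)*(n - 1)*(n + 7)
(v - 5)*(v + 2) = v^2 - 3*v - 10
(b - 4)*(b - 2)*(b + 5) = b^3 - b^2 - 22*b + 40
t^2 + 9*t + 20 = (t + 4)*(t + 5)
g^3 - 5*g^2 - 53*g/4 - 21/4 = (g - 7)*(g + 1/2)*(g + 3/2)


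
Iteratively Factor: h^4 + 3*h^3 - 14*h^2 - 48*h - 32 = (h - 4)*(h^3 + 7*h^2 + 14*h + 8) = (h - 4)*(h + 1)*(h^2 + 6*h + 8) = (h - 4)*(h + 1)*(h + 4)*(h + 2)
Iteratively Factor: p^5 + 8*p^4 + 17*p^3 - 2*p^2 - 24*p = (p + 3)*(p^4 + 5*p^3 + 2*p^2 - 8*p) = p*(p + 3)*(p^3 + 5*p^2 + 2*p - 8) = p*(p - 1)*(p + 3)*(p^2 + 6*p + 8) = p*(p - 1)*(p + 2)*(p + 3)*(p + 4)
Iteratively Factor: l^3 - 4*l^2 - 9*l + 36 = (l - 3)*(l^2 - l - 12) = (l - 4)*(l - 3)*(l + 3)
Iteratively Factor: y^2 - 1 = (y + 1)*(y - 1)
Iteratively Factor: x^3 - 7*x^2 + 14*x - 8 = (x - 1)*(x^2 - 6*x + 8) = (x - 2)*(x - 1)*(x - 4)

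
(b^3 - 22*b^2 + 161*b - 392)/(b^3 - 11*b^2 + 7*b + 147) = (b - 8)/(b + 3)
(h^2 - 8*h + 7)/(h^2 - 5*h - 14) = (h - 1)/(h + 2)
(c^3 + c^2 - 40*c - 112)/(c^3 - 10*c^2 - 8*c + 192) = (c^2 - 3*c - 28)/(c^2 - 14*c + 48)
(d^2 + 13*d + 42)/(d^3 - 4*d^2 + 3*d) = (d^2 + 13*d + 42)/(d*(d^2 - 4*d + 3))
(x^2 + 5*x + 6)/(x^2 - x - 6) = (x + 3)/(x - 3)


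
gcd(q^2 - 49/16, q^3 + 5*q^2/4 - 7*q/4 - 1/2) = 1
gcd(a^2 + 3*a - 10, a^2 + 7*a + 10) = a + 5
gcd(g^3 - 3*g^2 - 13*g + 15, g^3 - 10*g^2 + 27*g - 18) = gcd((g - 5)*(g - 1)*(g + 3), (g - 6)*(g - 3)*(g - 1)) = g - 1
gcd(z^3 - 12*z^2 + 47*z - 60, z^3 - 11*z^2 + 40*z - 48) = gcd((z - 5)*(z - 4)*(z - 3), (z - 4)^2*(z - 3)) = z^2 - 7*z + 12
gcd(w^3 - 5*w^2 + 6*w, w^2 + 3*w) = w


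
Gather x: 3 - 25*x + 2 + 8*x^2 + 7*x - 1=8*x^2 - 18*x + 4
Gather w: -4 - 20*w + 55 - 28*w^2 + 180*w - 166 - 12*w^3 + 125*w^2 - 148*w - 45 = -12*w^3 + 97*w^2 + 12*w - 160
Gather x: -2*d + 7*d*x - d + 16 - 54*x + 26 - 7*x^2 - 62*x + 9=-3*d - 7*x^2 + x*(7*d - 116) + 51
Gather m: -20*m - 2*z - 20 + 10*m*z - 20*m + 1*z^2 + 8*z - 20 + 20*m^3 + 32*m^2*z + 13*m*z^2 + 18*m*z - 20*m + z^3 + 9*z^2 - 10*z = 20*m^3 + 32*m^2*z + m*(13*z^2 + 28*z - 60) + z^3 + 10*z^2 - 4*z - 40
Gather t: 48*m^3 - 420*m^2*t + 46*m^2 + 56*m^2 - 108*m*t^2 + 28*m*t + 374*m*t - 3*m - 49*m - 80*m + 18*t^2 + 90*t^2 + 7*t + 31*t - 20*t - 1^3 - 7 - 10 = 48*m^3 + 102*m^2 - 132*m + t^2*(108 - 108*m) + t*(-420*m^2 + 402*m + 18) - 18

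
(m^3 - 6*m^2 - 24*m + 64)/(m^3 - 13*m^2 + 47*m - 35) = (m^3 - 6*m^2 - 24*m + 64)/(m^3 - 13*m^2 + 47*m - 35)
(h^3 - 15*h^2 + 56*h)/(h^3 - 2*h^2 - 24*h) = (-h^2 + 15*h - 56)/(-h^2 + 2*h + 24)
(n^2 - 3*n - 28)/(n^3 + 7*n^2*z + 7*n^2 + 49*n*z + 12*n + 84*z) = (n - 7)/(n^2 + 7*n*z + 3*n + 21*z)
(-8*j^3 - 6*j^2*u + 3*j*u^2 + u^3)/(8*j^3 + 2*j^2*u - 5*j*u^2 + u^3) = (4*j + u)/(-4*j + u)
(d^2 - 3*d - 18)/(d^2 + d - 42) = (d + 3)/(d + 7)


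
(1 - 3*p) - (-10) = 11 - 3*p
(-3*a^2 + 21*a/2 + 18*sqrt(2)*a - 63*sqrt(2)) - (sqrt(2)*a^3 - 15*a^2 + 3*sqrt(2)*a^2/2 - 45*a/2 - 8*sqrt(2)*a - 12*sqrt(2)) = -sqrt(2)*a^3 - 3*sqrt(2)*a^2/2 + 12*a^2 + 33*a + 26*sqrt(2)*a - 51*sqrt(2)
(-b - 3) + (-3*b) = -4*b - 3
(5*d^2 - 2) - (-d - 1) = 5*d^2 + d - 1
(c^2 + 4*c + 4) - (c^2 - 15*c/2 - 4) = 23*c/2 + 8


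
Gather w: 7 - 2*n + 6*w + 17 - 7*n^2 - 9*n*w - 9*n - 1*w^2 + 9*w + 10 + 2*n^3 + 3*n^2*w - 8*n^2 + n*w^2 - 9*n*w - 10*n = 2*n^3 - 15*n^2 - 21*n + w^2*(n - 1) + w*(3*n^2 - 18*n + 15) + 34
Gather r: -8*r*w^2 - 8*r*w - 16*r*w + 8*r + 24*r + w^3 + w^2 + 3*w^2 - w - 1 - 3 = r*(-8*w^2 - 24*w + 32) + w^3 + 4*w^2 - w - 4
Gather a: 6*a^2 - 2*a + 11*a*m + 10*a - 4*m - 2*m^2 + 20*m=6*a^2 + a*(11*m + 8) - 2*m^2 + 16*m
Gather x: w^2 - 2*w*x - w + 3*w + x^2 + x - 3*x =w^2 + 2*w + x^2 + x*(-2*w - 2)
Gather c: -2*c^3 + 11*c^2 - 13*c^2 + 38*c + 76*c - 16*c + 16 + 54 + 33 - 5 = -2*c^3 - 2*c^2 + 98*c + 98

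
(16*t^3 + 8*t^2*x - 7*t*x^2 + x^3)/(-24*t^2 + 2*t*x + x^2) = (-4*t^2 - 3*t*x + x^2)/(6*t + x)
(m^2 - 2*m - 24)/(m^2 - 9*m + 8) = (m^2 - 2*m - 24)/(m^2 - 9*m + 8)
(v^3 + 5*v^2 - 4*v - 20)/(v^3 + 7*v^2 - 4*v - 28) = (v + 5)/(v + 7)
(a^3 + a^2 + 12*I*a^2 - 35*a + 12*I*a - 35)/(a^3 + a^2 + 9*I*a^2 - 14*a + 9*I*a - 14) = (a + 5*I)/(a + 2*I)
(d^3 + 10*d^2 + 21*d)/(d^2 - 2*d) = (d^2 + 10*d + 21)/(d - 2)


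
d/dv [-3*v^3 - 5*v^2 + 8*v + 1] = -9*v^2 - 10*v + 8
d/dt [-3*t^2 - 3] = -6*t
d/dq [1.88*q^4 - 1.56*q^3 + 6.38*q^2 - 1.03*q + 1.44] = 7.52*q^3 - 4.68*q^2 + 12.76*q - 1.03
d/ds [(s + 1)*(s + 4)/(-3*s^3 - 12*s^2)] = (s + 2)/(3*s^3)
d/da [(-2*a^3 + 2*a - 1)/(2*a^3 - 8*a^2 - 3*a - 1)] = (16*a^4 + 4*a^3 + 28*a^2 - 16*a - 5)/(4*a^6 - 32*a^5 + 52*a^4 + 44*a^3 + 25*a^2 + 6*a + 1)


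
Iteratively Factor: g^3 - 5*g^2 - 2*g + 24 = (g - 3)*(g^2 - 2*g - 8) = (g - 4)*(g - 3)*(g + 2)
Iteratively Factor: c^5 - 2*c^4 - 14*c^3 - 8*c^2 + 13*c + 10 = (c + 1)*(c^4 - 3*c^3 - 11*c^2 + 3*c + 10) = (c - 5)*(c + 1)*(c^3 + 2*c^2 - c - 2) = (c - 5)*(c + 1)^2*(c^2 + c - 2) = (c - 5)*(c + 1)^2*(c + 2)*(c - 1)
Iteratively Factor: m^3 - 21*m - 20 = (m + 1)*(m^2 - m - 20) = (m - 5)*(m + 1)*(m + 4)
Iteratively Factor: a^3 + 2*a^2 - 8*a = (a + 4)*(a^2 - 2*a) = (a - 2)*(a + 4)*(a)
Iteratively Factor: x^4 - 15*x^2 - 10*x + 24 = (x - 4)*(x^3 + 4*x^2 + x - 6) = (x - 4)*(x + 2)*(x^2 + 2*x - 3) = (x - 4)*(x - 1)*(x + 2)*(x + 3)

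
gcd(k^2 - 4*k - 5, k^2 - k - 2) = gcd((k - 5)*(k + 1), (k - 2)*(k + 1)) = k + 1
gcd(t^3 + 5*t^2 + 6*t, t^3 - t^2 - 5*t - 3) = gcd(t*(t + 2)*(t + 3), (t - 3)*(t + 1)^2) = 1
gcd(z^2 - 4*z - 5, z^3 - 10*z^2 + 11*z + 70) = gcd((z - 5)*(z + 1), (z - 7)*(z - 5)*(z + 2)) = z - 5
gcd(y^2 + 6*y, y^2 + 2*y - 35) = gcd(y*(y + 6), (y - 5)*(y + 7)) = 1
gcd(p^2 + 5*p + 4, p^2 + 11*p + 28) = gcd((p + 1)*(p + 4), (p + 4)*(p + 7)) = p + 4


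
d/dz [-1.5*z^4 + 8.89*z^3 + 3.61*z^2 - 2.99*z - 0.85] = -6.0*z^3 + 26.67*z^2 + 7.22*z - 2.99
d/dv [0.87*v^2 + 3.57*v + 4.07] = 1.74*v + 3.57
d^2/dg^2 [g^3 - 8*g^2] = 6*g - 16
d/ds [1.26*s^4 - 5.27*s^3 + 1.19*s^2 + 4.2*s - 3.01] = 5.04*s^3 - 15.81*s^2 + 2.38*s + 4.2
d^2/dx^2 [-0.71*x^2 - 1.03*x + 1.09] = -1.42000000000000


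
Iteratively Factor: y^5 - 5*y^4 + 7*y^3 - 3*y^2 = (y - 1)*(y^4 - 4*y^3 + 3*y^2) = y*(y - 1)*(y^3 - 4*y^2 + 3*y) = y^2*(y - 1)*(y^2 - 4*y + 3) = y^2*(y - 3)*(y - 1)*(y - 1)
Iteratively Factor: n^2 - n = (n - 1)*(n)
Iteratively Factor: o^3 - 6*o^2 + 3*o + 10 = (o - 2)*(o^2 - 4*o - 5) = (o - 5)*(o - 2)*(o + 1)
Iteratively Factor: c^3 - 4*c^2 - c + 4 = (c - 1)*(c^2 - 3*c - 4) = (c - 4)*(c - 1)*(c + 1)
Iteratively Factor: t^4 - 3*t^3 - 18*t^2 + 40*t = (t - 5)*(t^3 + 2*t^2 - 8*t) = (t - 5)*(t + 4)*(t^2 - 2*t) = (t - 5)*(t - 2)*(t + 4)*(t)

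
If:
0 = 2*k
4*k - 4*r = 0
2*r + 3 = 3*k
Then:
No Solution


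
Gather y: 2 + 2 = 4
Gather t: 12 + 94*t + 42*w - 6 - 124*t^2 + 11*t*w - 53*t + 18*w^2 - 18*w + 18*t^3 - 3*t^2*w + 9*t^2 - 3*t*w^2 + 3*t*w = 18*t^3 + t^2*(-3*w - 115) + t*(-3*w^2 + 14*w + 41) + 18*w^2 + 24*w + 6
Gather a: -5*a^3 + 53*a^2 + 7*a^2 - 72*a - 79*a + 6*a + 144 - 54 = -5*a^3 + 60*a^2 - 145*a + 90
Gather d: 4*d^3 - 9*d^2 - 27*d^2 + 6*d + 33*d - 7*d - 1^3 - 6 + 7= 4*d^3 - 36*d^2 + 32*d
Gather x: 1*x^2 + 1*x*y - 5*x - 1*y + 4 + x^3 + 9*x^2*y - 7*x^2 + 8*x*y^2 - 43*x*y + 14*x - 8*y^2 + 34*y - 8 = x^3 + x^2*(9*y - 6) + x*(8*y^2 - 42*y + 9) - 8*y^2 + 33*y - 4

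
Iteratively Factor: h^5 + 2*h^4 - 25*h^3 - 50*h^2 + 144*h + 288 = (h - 3)*(h^4 + 5*h^3 - 10*h^2 - 80*h - 96) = (h - 3)*(h + 3)*(h^3 + 2*h^2 - 16*h - 32) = (h - 4)*(h - 3)*(h + 3)*(h^2 + 6*h + 8) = (h - 4)*(h - 3)*(h + 2)*(h + 3)*(h + 4)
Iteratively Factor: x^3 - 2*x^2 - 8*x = (x + 2)*(x^2 - 4*x) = x*(x + 2)*(x - 4)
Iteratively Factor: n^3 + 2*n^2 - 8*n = (n)*(n^2 + 2*n - 8) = n*(n - 2)*(n + 4)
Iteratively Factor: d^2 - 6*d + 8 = (d - 4)*(d - 2)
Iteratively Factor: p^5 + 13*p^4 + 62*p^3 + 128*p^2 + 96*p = (p + 4)*(p^4 + 9*p^3 + 26*p^2 + 24*p) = (p + 4)^2*(p^3 + 5*p^2 + 6*p) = p*(p + 4)^2*(p^2 + 5*p + 6) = p*(p + 3)*(p + 4)^2*(p + 2)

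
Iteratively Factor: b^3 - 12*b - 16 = (b + 2)*(b^2 - 2*b - 8) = (b - 4)*(b + 2)*(b + 2)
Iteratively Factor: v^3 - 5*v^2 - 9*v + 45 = (v - 5)*(v^2 - 9) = (v - 5)*(v - 3)*(v + 3)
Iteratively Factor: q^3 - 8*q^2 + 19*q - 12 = (q - 4)*(q^2 - 4*q + 3) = (q - 4)*(q - 3)*(q - 1)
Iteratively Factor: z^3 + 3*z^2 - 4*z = (z - 1)*(z^2 + 4*z) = (z - 1)*(z + 4)*(z)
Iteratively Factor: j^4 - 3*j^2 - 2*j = (j + 1)*(j^3 - j^2 - 2*j) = (j + 1)^2*(j^2 - 2*j) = j*(j + 1)^2*(j - 2)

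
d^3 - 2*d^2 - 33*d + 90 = (d - 5)*(d - 3)*(d + 6)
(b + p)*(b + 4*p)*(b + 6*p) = b^3 + 11*b^2*p + 34*b*p^2 + 24*p^3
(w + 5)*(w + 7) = w^2 + 12*w + 35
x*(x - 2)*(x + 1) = x^3 - x^2 - 2*x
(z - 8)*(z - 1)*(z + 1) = z^3 - 8*z^2 - z + 8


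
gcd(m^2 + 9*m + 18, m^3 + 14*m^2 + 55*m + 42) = m + 6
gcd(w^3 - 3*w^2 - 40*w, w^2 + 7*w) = w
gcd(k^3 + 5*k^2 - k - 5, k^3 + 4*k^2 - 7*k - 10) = k^2 + 6*k + 5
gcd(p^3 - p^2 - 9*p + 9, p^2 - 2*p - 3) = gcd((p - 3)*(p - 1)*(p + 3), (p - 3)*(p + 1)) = p - 3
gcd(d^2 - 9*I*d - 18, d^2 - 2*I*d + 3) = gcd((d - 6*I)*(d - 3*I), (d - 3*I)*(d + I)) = d - 3*I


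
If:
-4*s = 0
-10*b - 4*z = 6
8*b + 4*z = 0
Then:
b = -3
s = 0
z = 6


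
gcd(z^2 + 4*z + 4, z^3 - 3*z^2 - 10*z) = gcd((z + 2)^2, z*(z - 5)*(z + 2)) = z + 2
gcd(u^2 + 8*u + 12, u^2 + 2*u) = u + 2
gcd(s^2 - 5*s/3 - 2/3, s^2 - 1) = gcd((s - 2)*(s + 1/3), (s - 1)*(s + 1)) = 1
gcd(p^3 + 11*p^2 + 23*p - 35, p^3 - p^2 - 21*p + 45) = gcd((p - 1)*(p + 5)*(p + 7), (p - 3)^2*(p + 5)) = p + 5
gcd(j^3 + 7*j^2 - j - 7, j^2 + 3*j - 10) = 1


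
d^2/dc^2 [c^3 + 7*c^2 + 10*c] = 6*c + 14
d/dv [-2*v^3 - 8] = -6*v^2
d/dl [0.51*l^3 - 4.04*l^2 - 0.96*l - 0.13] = 1.53*l^2 - 8.08*l - 0.96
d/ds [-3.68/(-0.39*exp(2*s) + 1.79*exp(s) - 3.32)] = (6.5872 - 2.8704*exp(s))*exp(s)/(0.39*exp(2*s) - 1.79*exp(s) + 3.32)^2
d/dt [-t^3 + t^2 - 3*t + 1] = -3*t^2 + 2*t - 3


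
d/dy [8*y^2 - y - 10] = 16*y - 1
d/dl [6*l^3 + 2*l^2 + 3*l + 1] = 18*l^2 + 4*l + 3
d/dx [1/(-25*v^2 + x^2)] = -2*x/(25*v^2 - x^2)^2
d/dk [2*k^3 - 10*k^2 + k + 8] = 6*k^2 - 20*k + 1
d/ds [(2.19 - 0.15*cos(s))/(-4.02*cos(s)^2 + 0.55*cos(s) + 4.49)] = (0.603*cos(s)^2 - 17.6076*cos(s) + 1.878)*sin(s)/(16.1604*cos(s)^4 - 4.422*cos(s)^3 - 35.7971*cos(s)^2 + 4.939*cos(s) + 20.1601)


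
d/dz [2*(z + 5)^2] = 4*z + 20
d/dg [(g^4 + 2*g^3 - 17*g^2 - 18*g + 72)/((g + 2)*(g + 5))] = (2*g^5 + 23*g^4 + 68*g^3 - 41*g^2 - 484*g - 684)/(g^4 + 14*g^3 + 69*g^2 + 140*g + 100)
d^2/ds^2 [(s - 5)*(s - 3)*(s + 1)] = 6*s - 14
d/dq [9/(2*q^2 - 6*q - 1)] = 18*(3 - 2*q)/(-2*q^2 + 6*q + 1)^2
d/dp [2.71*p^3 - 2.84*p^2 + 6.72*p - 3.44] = 8.13*p^2 - 5.68*p + 6.72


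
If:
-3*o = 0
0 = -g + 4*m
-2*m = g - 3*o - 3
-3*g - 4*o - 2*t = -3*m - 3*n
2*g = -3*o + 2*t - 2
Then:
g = 2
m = 1/2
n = 7/2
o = 0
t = 3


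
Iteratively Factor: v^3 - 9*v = (v + 3)*(v^2 - 3*v) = v*(v + 3)*(v - 3)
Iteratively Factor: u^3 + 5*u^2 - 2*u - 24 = (u - 2)*(u^2 + 7*u + 12) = (u - 2)*(u + 4)*(u + 3)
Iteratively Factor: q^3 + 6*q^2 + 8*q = (q + 2)*(q^2 + 4*q) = (q + 2)*(q + 4)*(q)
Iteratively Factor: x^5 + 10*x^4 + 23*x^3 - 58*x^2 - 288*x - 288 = (x + 2)*(x^4 + 8*x^3 + 7*x^2 - 72*x - 144) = (x + 2)*(x + 3)*(x^3 + 5*x^2 - 8*x - 48) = (x + 2)*(x + 3)*(x + 4)*(x^2 + x - 12) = (x + 2)*(x + 3)*(x + 4)^2*(x - 3)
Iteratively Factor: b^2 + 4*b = (b + 4)*(b)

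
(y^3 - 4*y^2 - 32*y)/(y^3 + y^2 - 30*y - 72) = y*(y - 8)/(y^2 - 3*y - 18)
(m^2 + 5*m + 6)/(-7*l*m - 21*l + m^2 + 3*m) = (-m - 2)/(7*l - m)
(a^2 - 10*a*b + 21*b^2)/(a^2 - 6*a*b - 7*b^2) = (a - 3*b)/(a + b)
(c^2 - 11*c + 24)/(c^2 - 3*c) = (c - 8)/c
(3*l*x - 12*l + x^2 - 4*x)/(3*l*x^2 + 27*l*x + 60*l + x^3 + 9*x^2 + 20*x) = (x - 4)/(x^2 + 9*x + 20)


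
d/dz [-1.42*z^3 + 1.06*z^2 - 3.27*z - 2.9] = -4.26*z^2 + 2.12*z - 3.27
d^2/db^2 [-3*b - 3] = 0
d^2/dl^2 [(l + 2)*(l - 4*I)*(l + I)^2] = 12*l^2 + 12*l*(1 - I) + 14 - 8*I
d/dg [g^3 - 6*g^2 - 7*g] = 3*g^2 - 12*g - 7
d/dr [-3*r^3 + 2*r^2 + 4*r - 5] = -9*r^2 + 4*r + 4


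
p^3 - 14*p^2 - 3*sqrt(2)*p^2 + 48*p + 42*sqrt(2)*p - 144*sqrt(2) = (p - 8)*(p - 6)*(p - 3*sqrt(2))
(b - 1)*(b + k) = b^2 + b*k - b - k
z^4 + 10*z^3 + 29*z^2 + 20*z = z*(z + 1)*(z + 4)*(z + 5)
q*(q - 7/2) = q^2 - 7*q/2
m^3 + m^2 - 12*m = m*(m - 3)*(m + 4)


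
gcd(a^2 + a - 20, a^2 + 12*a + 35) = a + 5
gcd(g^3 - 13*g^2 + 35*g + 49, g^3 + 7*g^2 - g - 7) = g + 1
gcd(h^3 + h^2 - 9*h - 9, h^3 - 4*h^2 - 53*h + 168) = h - 3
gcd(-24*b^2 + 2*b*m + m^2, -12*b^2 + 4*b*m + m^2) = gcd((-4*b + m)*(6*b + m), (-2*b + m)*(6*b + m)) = 6*b + m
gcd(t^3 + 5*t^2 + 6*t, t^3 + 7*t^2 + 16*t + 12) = t^2 + 5*t + 6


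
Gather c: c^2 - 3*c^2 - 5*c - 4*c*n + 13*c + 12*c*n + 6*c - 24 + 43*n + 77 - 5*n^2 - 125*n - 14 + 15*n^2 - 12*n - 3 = -2*c^2 + c*(8*n + 14) + 10*n^2 - 94*n + 36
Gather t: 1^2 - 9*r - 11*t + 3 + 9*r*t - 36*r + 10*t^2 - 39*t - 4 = -45*r + 10*t^2 + t*(9*r - 50)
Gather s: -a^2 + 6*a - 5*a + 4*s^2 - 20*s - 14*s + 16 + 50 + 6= -a^2 + a + 4*s^2 - 34*s + 72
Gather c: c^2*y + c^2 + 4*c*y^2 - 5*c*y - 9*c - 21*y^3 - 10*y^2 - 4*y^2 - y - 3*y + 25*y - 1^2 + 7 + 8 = c^2*(y + 1) + c*(4*y^2 - 5*y - 9) - 21*y^3 - 14*y^2 + 21*y + 14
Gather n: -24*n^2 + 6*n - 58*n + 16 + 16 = -24*n^2 - 52*n + 32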